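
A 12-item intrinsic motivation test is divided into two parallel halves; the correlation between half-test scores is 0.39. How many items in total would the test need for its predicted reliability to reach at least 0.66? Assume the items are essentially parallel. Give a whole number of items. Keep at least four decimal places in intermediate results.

r_full = 2(0.39)/(1 + 0.39) = 0.5612
n = r_tgt(1 − r_full) / [r_full(1 − r_tgt)] = 0.66 × 0.4388 / (0.5612 × 0.34) ≈ 1.5178
Required items = 1.5178 × 12 = 18.21, so 19 items.

19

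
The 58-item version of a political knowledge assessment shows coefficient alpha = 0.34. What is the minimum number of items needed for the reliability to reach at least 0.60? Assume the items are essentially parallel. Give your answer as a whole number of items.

n = 0.60(1 − 0.34) / [0.34(1 − 0.60)]
n = 0.3960 / 0.1360 ≈ 2.9118
Items needed = n × 58 = 2.9118 × 58 ≈ 168.88 → round up to 169

169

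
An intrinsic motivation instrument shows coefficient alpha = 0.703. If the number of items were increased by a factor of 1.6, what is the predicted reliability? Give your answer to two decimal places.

0.79

By Spearman-Brown, r_new = n r / (1 + (n − 1) r).
r_new = 1.6·0.703 / [1 + (1.6 − 1)·0.703]
r_new = 1.1248 / 1.4218 ≈ 0.7911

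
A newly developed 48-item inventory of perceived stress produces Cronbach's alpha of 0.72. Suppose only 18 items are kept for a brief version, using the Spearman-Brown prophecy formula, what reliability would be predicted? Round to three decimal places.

n = 18/48 = 0.375
Apply the Spearman-Brown prophecy formula, r' = nr / [1 + (n − 1)r]:
r_new = (0.375 × 0.72) / (1 + (0.375 − 1) × 0.72)
r_new = 0.2700 / 0.5500 ≈ 0.4909

0.491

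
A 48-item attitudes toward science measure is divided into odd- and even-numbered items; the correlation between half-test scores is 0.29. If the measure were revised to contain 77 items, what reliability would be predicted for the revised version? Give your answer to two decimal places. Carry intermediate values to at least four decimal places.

First correct the split-half correlation to full-test reliability: r_full = 2 × 0.29 / (1 + 0.29) ≈ 0.4496
Length factor from 48 to 77 items: n = 77/48 = 1.6042
r_new = n·r_full / (1 + (n − 1)·r_full) = 0.7212 / 1.2716 ≈ 0.5672

0.57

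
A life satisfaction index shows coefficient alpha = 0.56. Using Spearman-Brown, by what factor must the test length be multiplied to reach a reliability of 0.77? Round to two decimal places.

2.63

Spearman-Brown solved for the length factor n:
n = r_target (1 − r_old) / [ r_old (1 − r_target) ]
n = [0.77 × 0.44] / [0.56 × 0.23]
  = 0.3388 / 0.1288 = 2.6304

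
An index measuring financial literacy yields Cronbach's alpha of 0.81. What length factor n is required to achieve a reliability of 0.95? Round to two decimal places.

4.46

n = [0.95 × 0.19] / [0.81 × 0.05]
n = 0.1805 / 0.0405 ≈ 4.4568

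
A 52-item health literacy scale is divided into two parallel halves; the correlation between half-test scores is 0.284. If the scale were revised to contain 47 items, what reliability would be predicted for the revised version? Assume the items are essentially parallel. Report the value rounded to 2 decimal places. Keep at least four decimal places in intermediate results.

0.42

Spearman-Brown correction (n = 2): r_full = 2·0.284/(1 + 0.284) = 0.4424
Then adjust to 47 items: n = 47/52 = 0.9038
r_new = n·r_full / (1 + (n − 1)·r_full) = 0.3998 / 0.9574 ≈ 0.4176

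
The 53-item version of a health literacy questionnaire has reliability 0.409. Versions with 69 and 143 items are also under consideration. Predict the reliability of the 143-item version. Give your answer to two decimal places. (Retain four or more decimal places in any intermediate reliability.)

0.65

The 69-item form is not needed; work directly from the 53-item form with n = 143/53 = 2.6981.
r_{143} = n·r / (1 + (n − 1)·r) = 1.1035 / 1.6945 ≈ 0.6512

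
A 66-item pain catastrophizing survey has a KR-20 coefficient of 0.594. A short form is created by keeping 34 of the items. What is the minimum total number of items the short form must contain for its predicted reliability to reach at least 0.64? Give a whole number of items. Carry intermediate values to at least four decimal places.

Short-form reliability: n = 34/66 = 0.5152; r_34 = n·r/(1+(n−1)r) ≈ 0.4298
Then solve for n' with r_old = 0.4298, r_target = 0.64: n' = 0.64(1 − 0.4298)/[0.4298(1 − 0.64)] = 2.3585
Total items = 2.3585 × 34 = 80.19, rounded up to 81.

81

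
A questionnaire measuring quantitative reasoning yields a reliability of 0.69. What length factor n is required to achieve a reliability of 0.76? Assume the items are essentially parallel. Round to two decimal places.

Rearranging the Spearman-Brown formula for n,
n = r_target (1 − r_old) / [ r_old (1 − r_target) ]
n = 0.76 × (1 − 0.69) / [ 0.69 × (1 − 0.76) ]
  = 0.2356 / 0.1656 = 1.4227

1.42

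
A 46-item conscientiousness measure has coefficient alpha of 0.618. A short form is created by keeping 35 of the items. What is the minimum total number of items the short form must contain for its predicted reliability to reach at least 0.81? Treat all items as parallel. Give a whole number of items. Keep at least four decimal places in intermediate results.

122

Short-form reliability: n = 35/46 = 0.7609; r_35 = n·r/(1+(n−1)r) ≈ 0.5518
Then solve for n' with r_old = 0.5518, r_target = 0.81: n' = 0.81(1 − 0.5518)/[0.5518(1 − 0.81)] = 3.4628
Items = 3.4628 × 35 ≈ 121.20 → 122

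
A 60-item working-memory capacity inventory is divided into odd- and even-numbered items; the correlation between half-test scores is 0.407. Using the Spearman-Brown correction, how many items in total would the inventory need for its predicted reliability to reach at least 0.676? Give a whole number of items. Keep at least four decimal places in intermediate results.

r_full = 2(0.407)/(1 + 0.407) = 0.5785
n = r_tgt(1 − r_full) / [r_full(1 − r_tgt)] = 0.676 × 0.4215 / (0.5785 × 0.324) ≈ 1.5202
Items = 1.5202 × 60 ≈ 91.21 → 92

92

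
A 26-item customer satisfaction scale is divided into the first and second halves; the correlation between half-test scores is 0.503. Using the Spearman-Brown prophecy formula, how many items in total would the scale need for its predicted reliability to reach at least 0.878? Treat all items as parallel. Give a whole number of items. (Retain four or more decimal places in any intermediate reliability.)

93

r_full = 2(0.503)/(1 + 0.503) = 0.6693
n = r_tgt(1 − r_full) / [r_full(1 − r_tgt)] = 0.878 × 0.3307 / (0.6693 × 0.122) ≈ 3.5559
Items = 3.5559 × 26 ≈ 92.45 → 93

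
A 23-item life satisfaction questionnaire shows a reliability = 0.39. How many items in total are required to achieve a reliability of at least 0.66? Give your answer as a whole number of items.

70

Rearranging the Spearman-Brown formula for n,
n = r*(1 − r) / [ r (1 − r*) ]
n = 0.66(1 − 0.39) / [0.39(1 − 0.66)]
n = 0.4026 / 0.1326 ≈ 3.0362
Items needed = n × 23 = 3.0362 × 23 ≈ 69.83 → round up to 70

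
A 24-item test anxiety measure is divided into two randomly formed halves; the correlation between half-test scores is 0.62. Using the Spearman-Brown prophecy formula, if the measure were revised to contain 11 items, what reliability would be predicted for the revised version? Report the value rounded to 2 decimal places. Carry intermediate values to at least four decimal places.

Full-test reliability from the split-half r: r_full = 2(0.62)/(1 + 0.62) = 0.7654
Then adjust to 11 items: n = 11/24 = 0.4583
r_new = n·r_full / (1 + (n − 1)·r_full) = 0.3508 / 0.5854 ≈ 0.5992

0.60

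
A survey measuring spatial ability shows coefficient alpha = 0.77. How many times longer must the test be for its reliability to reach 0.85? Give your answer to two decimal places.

1.69

n = 0.85 × (1 − 0.77) / [ 0.77 × (1 − 0.85) ]
  = 0.1955 / 0.1155 = 1.6926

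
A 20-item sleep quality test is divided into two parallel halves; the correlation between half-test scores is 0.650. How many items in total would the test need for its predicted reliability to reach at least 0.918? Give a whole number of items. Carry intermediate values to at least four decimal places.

Corrected full-test reliability: r_full = 2 × 0.650 / (1 + 0.650) ≈ 0.7879
Solve Spearman-Brown for n: n = 0.918(1 − 0.7879) / [0.7879(1 − 0.918)] = 3.0137
Items = 3.0137 × 20 ≈ 60.27 → 61

61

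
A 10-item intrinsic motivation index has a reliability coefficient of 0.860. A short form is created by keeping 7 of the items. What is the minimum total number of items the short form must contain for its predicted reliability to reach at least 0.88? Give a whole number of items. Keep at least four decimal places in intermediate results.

12

Short-form reliability: n = 7/10 = 0.7000; r_7 = n·r/(1+(n−1)r) ≈ 0.8113
Then solve for n' with r_old = 0.8113, r_target = 0.88: n' = 0.88(1 − 0.8113)/[0.8113(1 − 0.88)] = 1.7057
Total items = 1.7057 × 7 = 11.94, rounded up to 12.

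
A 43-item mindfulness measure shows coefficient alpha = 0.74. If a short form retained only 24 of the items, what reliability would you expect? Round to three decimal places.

The new length is 24/43 = 0.5581 times the old.
Apply the Spearman-Brown prophecy formula, r' = nr / [1 + (n − 1)r]:
r_new = 0.5581·0.74 / [1 + (0.5581 − 1)·0.74]
     = 0.4130 / 0.6730 = 0.6137

0.614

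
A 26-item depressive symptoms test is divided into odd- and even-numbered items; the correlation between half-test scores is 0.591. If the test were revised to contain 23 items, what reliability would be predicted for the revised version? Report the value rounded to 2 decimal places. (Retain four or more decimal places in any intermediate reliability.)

First correct the split-half correlation to full-test reliability: r_full = 2 × 0.591 / (1 + 0.591) ≈ 0.7429
Then adjust to 23 items: n = 23/26 = 0.8846
r_new = n·r_full / (1 + (n − 1)·r_full) = 0.6572 / 0.9143 ≈ 0.7188

0.72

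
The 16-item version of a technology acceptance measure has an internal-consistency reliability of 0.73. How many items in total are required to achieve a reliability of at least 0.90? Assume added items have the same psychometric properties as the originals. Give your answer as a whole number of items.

54

Spearman-Brown solved for the length factor n:
n = r*(1 − r) / [ r (1 − r*) ]
n = 0.90 × (1 − 0.73) / [ 0.73 × (1 − 0.90) ]
n = 0.2430 / 0.0730 ≈ 3.3288
Items needed = n × 16 = 3.3288 × 16 ≈ 53.26 → round up to 54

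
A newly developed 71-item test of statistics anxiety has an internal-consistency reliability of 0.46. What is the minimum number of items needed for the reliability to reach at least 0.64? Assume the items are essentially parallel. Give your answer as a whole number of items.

149

Spearman-Brown solved for the length factor n:
n = r*(1 − r) / [ r (1 − r*) ]
n = 0.64(1 − 0.46) / [0.46(1 − 0.64)]
  = 0.3456 / 0.1656 = 2.0870
2.0870 × 71 = 148.18 → 149 items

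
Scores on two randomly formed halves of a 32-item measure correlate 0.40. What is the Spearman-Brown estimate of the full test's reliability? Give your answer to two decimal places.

Each half is half the length of the full test, so the full test is n = 2 times a half.
r_full = 2r_hh / (1 + r_hh) = 2 × 0.40 / (1 + 0.40)
r_full = 0.8000 / 1.4000 ≈ 0.5714

0.57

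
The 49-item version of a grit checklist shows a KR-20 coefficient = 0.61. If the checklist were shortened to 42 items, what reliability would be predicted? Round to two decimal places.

n = 42/49 = 0.8571
r_new = (0.8571 × 0.61) / (1 + (0.8571 − 1) × 0.61)
     = 0.5228 / 0.9128 = 0.5727

0.57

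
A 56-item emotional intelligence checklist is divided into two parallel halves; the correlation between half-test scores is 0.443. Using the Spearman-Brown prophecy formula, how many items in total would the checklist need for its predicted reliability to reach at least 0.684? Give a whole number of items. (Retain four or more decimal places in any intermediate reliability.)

77

r_full = 2(0.443)/(1 + 0.443) = 0.6140
n = r_tgt(1 − r_full) / [r_full(1 − r_tgt)] = 0.684 × 0.3860 / (0.6140 × 0.316) ≈ 1.3608
Required items = 1.3608 × 56 = 76.20, so 77 items.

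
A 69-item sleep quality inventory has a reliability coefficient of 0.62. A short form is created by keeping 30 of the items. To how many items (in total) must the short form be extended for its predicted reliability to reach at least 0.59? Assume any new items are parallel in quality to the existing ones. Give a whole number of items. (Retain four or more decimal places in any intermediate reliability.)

Short-form reliability: n = 30/69 = 0.4348; r_30 = n·r/(1+(n−1)r) ≈ 0.4150
Then solve for n' with r_old = 0.4150, r_target = 0.59: n' = 0.59(1 − 0.4150)/[0.4150(1 − 0.59)] = 2.0285
Items = 2.0285 × 30 ≈ 60.86 → 61

61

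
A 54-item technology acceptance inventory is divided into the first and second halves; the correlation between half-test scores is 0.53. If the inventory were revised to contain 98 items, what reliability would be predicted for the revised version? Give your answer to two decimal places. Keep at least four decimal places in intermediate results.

0.80

Spearman-Brown correction (n = 2): r_full = 2·0.53/(1 + 0.53) = 0.6928
Length factor from 54 to 98 items: n = 98/54 = 1.8148
r_new = n·r_full / (1 + (n − 1)·r_full) = 1.2573 / 1.5645 ≈ 0.8036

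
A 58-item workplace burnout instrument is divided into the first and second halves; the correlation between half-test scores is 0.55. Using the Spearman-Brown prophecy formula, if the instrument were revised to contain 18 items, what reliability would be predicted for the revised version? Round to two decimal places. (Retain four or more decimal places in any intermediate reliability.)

0.43

Spearman-Brown correction (n = 2): r_full = 2·0.55/(1 + 0.55) = 0.7097
Then adjust to 18 items: n = 18/58 = 0.3103
r_new = n·r_full / (1 + (n − 1)·r_full) = 0.2202 / 0.5105 ≈ 0.4313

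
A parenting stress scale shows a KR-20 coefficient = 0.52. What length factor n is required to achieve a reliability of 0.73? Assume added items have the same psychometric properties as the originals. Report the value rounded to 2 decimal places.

n = [0.73 × 0.48] / [0.52 × 0.27]
  = 0.3504 / 0.1404 = 2.4957

2.50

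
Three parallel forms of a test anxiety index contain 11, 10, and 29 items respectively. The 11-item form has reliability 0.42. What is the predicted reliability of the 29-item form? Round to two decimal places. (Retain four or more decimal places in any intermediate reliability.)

0.66

Only the ratio of lengths matters: n = 29/11 = 2.6364
r_{29} = n·r / (1 + (n − 1)·r) = 1.1073 / 1.6873 ≈ 0.6563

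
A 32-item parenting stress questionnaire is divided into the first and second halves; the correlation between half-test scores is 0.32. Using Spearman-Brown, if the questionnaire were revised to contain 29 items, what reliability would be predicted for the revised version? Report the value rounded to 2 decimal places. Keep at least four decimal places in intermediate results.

First correct the split-half correlation to full-test reliability: r_full = 2 × 0.32 / (1 + 0.32) ≈ 0.4848
Then adjust to 29 items: n = 29/32 = 0.9062
r_new = n·r_full / (1 + (n − 1)·r_full) = 0.4393 / 0.9545 ≈ 0.4602

0.46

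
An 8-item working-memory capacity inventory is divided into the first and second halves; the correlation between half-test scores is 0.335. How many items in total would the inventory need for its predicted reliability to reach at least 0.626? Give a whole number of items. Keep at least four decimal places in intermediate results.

14

Corrected full-test reliability: r_full = 2 × 0.335 / (1 + 0.335) ≈ 0.5019
Solve Spearman-Brown for n: n = 0.626(1 − 0.5019) / [0.5019(1 − 0.626)] = 1.6611
Items = 1.6611 × 8 ≈ 13.29 → 14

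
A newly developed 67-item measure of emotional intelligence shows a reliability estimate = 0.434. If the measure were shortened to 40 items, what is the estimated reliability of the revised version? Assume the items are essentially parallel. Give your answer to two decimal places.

0.31

The new length is 40/67 = 0.597 times the old.
By Spearman-Brown, r_new = n r / (1 + (n − 1) r).
r_new = 0.597·0.434 / [1 + (0.597 − 1)·0.434]
r_new = 0.2591 / 0.8251 ≈ 0.3140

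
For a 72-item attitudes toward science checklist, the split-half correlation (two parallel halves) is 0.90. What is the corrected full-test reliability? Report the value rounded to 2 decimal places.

0.95

r_full = 2r_hh / (1 + r_hh) = 2 × 0.90 / (1 + 0.90)
       = 1.8000 / 1.9000 = 0.9474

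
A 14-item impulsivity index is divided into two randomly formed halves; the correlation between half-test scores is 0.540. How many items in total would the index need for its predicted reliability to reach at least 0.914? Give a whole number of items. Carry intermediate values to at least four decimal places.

r_full = 2(0.540)/(1 + 0.540) = 0.7013
Solve Spearman-Brown for n: n = 0.914(1 − 0.7013) / [0.7013(1 − 0.914)] = 4.5267
Required items = 4.5267 × 14 = 63.37, so 64 items.

64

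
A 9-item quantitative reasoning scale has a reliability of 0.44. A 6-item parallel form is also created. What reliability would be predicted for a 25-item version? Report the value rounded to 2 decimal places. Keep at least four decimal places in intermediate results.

0.69

The 6-item form is not needed; work directly from the 9-item form with n = 25/9 = 2.7778.
r_{25} = n·r / (1 + (n − 1)·r) = 1.2222 / 1.7822 ≈ 0.6858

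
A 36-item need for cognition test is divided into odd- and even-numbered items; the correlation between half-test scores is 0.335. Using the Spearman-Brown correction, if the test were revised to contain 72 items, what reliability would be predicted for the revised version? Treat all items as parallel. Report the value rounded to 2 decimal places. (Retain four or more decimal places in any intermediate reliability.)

0.67

Full-test reliability from the split-half r: r_full = 2(0.335)/(1 + 0.335) = 0.5019
Then adjust to 72 items: n = 72/36 = 2.0000
r_new = n·r_full / (1 + (n − 1)·r_full) = 1.0038 / 1.5019 ≈ 0.6684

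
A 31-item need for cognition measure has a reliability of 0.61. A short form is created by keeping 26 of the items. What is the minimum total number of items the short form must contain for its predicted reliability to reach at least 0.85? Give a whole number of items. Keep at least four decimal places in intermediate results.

113

Short-form reliability: n = 26/31 = 0.8387; r_26 = n·r/(1+(n−1)r) ≈ 0.5674
Then solve for n' with r_old = 0.5674, r_target = 0.85: n' = 0.85(1 − 0.5674)/[0.5674(1 − 0.85)] = 4.3204
Items = 4.3204 × 26 ≈ 112.33 → 113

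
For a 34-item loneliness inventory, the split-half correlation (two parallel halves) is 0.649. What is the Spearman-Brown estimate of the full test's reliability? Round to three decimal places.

r_full = 2(0.649) / (1 + 0.649)
       = 1.2980 / 1.6490 = 0.7871

0.787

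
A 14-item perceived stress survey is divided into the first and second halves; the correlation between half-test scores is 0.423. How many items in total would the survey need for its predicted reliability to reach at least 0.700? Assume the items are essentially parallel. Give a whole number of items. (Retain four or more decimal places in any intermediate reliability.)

23

Corrected full-test reliability: r_full = 2 × 0.423 / (1 + 0.423) ≈ 0.5945
n = r_tgt(1 − r_full) / [r_full(1 − r_tgt)] = 0.700 × 0.4055 / (0.5945 × 0.300) ≈ 1.5915
Required items = 1.5915 × 14 = 22.28, so 23 items.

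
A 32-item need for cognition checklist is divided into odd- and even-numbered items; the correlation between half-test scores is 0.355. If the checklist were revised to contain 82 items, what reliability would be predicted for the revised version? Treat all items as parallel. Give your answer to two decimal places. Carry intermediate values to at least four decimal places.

Full-test reliability from the split-half r: r_full = 2(0.355)/(1 + 0.355) = 0.5240
Then adjust to 82 items: n = 82/32 = 2.5625
r_new = n·r_full / (1 + (n − 1)·r_full) = 1.3428 / 1.8188 ≈ 0.7383

0.74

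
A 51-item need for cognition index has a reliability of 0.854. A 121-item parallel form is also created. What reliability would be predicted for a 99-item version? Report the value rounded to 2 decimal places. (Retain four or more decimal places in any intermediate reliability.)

Only the ratio of lengths matters: n = 99/51 = 1.9412
r_{99} = n·r / (1 + (n − 1)·r) = 1.6578 / 1.8038 ≈ 0.9191

0.92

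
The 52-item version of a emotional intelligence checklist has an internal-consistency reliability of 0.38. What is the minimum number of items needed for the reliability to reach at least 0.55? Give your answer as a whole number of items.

Invert Spearman-Brown to solve for n:
n = r_target (1 − r_old) / [ r_old (1 − r_target) ]
n = 0.55(1 − 0.38) / [0.38(1 − 0.55)]
  = 0.3410 / 0.1710 = 1.9942
Items needed = n × 52 = 1.9942 × 52 ≈ 103.70 → round up to 104

104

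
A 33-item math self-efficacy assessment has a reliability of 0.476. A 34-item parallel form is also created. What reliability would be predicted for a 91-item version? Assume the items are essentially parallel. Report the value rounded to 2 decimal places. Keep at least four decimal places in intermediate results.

The 34-item form is not needed; work directly from the 33-item form with n = 91/33 = 2.7576.
r_{91} = n·r / (1 + (n − 1)·r) = 1.3126 / 1.8366 ≈ 0.7147

0.71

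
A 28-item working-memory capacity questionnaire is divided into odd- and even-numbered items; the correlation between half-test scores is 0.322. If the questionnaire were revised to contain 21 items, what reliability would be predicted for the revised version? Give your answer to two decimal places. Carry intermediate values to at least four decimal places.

0.42

Full-test reliability from the split-half r: r_full = 2(0.322)/(1 + 0.322) = 0.4871
Then adjust to 21 items: n = 21/28 = 0.7500
r_new = n·r_full / (1 + (n − 1)·r_full) = 0.3653 / 0.8782 ≈ 0.4160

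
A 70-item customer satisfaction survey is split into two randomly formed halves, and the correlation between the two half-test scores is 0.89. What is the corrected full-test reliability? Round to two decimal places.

The full test is twice the length of either half (n = 2).
r_full = 2(0.89) / (1 + 0.89)
       = 1.7800 / 1.8900 = 0.9418

0.94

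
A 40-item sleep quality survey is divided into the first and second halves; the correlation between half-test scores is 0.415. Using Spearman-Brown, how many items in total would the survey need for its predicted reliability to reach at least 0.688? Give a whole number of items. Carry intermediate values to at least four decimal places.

r_full = 2(0.415)/(1 + 0.415) = 0.5866
n = r_tgt(1 − r_full) / [r_full(1 − r_tgt)] = 0.688 × 0.4134 / (0.5866 × 0.312) ≈ 1.5540
Items = 1.5540 × 40 ≈ 62.16 → 63

63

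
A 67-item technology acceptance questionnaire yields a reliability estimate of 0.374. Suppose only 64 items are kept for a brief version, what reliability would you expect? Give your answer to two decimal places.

The new length is 64/67 = 0.9552 times the old.
Apply the Spearman-Brown prophecy formula, r' = nr / [1 + (n − 1)r]:
r_new = (0.9552 × 0.374) / (1 + (0.9552 − 1) × 0.374)
r_new = 0.3572 / 0.9832 ≈ 0.3633

0.36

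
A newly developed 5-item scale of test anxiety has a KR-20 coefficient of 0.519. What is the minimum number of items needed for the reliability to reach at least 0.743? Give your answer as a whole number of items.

14

Spearman-Brown solved for the length factor n:
n = r*(1 − r) / [ r (1 − r*) ]
n = 0.743(1 − 0.519) / [0.519(1 − 0.743)]
  = 0.357383 / 0.133383 = 2.6794
2.6794 × 5 = 13.40 → 14 items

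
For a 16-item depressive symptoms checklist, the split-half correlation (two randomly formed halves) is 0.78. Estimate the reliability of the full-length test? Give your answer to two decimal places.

The full test is twice the length of either half (n = 2).
r_full = 2r_hh / (1 + r_hh) = 2 × 0.78 / (1 + 0.78)
r_full = 1.5600 / 1.7800 ≈ 0.8764

0.88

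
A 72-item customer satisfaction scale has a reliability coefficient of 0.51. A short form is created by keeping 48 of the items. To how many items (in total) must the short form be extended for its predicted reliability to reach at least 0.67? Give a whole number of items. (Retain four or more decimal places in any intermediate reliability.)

Short-form reliability: n = 48/72 = 0.6667; r_48 = n·r/(1+(n−1)r) ≈ 0.4097
Then solve for n' with r_old = 0.4097, r_target = 0.67: n' = 0.67(1 − 0.4097)/[0.4097(1 − 0.67)] = 2.9253
Total items = 2.9253 × 48 = 140.41, rounded up to 141.

141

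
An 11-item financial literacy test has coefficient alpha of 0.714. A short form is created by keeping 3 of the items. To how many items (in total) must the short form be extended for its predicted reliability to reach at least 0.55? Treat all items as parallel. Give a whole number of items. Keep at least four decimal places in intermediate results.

Short-form reliability: n = 3/11 = 0.2727; r_3 = n·r/(1+(n−1)r) ≈ 0.4050
Length factor from the short form to reach 0.55: n' = 0.55(1 − 0.4050) / [0.4050(1 − 0.55)] ≈ 1.7956
Items = 1.7956 × 3 ≈ 5.39 → 6

6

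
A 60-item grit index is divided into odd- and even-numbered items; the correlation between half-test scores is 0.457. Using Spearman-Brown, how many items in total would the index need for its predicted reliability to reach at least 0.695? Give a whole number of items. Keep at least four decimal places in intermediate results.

r_full = 2(0.457)/(1 + 0.457) = 0.6273
Solve Spearman-Brown for n: n = 0.695(1 − 0.6273) / [0.6273(1 − 0.695)] = 1.3538
Items = 1.3538 × 60 ≈ 81.23 → 82

82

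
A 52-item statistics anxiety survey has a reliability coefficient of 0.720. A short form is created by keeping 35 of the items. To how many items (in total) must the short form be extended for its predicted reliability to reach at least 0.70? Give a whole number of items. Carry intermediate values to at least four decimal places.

First, r for the 35-item form: n = 35/52 = 0.6731, so r_35 = 0.6731·0.720/(1 + (0.6731 − 1)·0.720) = 0.6338
Then solve for n' with r_old = 0.6338, r_target = 0.70: n' = 0.70(1 − 0.6338)/[0.6338(1 − 0.70)] = 1.3482
Items = 1.3482 × 35 ≈ 47.19 → 48

48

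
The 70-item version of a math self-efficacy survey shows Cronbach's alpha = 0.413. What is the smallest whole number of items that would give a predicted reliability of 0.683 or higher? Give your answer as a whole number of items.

215

Spearman-Brown solved for the length factor n:
n = r*(1 − r) / [ r (1 − r*) ]
n = 0.683 × (1 − 0.413) / [ 0.413 × (1 − 0.683) ]
n = 0.400921 / 0.130921 ≈ 3.0623
3.0623 × 70 = 214.36 → 215 items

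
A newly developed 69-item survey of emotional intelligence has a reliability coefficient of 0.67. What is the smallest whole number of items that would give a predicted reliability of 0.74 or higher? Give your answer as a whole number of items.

97

Invert Spearman-Brown to solve for n:
n = r_target (1 − r_old) / [ r_old (1 − r_target) ]
n = 0.74(1 − 0.67) / [0.67(1 − 0.74)]
  = 0.2442 / 0.1742 = 1.4018
1.4018 × 69 = 96.72 → 97 items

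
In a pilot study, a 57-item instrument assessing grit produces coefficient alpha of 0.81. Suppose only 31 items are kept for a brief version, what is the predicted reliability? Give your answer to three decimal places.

0.699

Length ratio n = 31/57 = 0.5439
r_new = (0.5439 × 0.81) / (1 + (0.5439 − 1) × 0.81)
r_new = 0.4406 / 0.6306 ≈ 0.6987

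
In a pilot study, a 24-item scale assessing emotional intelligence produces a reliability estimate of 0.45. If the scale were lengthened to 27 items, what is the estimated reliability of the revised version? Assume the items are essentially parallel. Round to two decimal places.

0.48

n = 27/24 = 1.125
r_new = 1.125·0.45 / [1 + (1.125 − 1)·0.45]
     = 0.5062 / 1.0562 = 0.4793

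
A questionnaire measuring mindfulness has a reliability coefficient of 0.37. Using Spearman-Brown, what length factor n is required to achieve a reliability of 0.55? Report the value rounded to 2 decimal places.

Rearranging the Spearman-Brown formula for n,
n = r_target (1 − r_old) / [ r_old (1 − r_target) ]
n = [0.55 × 0.63] / [0.37 × 0.45]
  = 0.3465 / 0.1665 = 2.0811

2.08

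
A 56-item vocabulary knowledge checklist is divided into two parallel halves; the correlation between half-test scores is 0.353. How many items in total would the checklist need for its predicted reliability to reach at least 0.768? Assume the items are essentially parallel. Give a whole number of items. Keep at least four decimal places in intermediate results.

170

Corrected full-test reliability: r_full = 2 × 0.353 / (1 + 0.353) ≈ 0.5218
Solve Spearman-Brown for n: n = 0.768(1 − 0.5218) / [0.5218(1 − 0.768)] = 3.0337
Required items = 3.0337 × 56 = 169.89, so 170 items.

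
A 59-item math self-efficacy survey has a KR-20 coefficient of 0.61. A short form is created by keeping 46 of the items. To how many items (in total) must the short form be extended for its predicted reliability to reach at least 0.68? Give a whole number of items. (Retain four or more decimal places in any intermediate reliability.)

Short-form reliability: n = 46/59 = 0.7797; r_46 = n·r/(1+(n−1)r) ≈ 0.5495
Length factor from the short form to reach 0.68: n' = 0.68(1 − 0.5495) / [0.5495(1 − 0.68)] ≈ 1.7422
Items = 1.7422 × 46 ≈ 80.14 → 81

81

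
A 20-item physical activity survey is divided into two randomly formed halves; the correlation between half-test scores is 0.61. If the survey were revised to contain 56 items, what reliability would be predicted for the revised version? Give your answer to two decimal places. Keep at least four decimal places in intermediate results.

0.90

Spearman-Brown correction (n = 2): r_full = 2·0.61/(1 + 0.61) = 0.7578
Then adjust to 56 items: n = 56/20 = 2.8000
r_new = n·r_full / (1 + (n − 1)·r_full) = 2.1218 / 2.3640 ≈ 0.8975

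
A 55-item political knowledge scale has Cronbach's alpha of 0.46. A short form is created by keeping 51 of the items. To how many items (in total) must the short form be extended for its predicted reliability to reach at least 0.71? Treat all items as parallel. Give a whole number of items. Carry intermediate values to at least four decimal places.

159

First, r for the 51-item form: n = 51/55 = 0.9273, so r_51 = 0.9273·0.46/(1 + (0.9273 − 1)·0.46) = 0.4413
Then solve for n' with r_old = 0.4413, r_target = 0.71: n' = 0.71(1 − 0.4413)/[0.4413(1 − 0.71)] = 3.0996
Total items = 3.0996 × 51 = 158.08, rounded up to 159.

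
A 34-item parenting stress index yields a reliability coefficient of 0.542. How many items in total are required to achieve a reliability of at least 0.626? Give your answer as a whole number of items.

49

n = [0.626 × 0.458] / [0.542 × 0.374]
  = 0.286708 / 0.202708 = 1.4144
1.4144 × 34 = 48.09 → 49 items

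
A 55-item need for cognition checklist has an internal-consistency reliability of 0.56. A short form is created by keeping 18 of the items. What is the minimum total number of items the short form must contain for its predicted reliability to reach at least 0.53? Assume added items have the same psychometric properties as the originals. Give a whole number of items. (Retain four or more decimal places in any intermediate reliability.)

Short-form reliability: n = 18/55 = 0.3273; r_18 = n·r/(1+(n−1)r) ≈ 0.2941
Then solve for n' with r_old = 0.2941, r_target = 0.53: n' = 0.53(1 − 0.2941)/[0.2941(1 − 0.53)] = 2.7066
Items = 2.7066 × 18 ≈ 48.72 → 49

49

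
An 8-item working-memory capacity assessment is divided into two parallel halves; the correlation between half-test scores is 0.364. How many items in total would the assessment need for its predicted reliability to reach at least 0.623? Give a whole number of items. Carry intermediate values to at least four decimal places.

r_full = 2(0.364)/(1 + 0.364) = 0.5337
Solve Spearman-Brown for n: n = 0.623(1 − 0.5337) / [0.5337(1 − 0.623)] = 1.4438
Items = 1.4438 × 8 ≈ 11.55 → 12

12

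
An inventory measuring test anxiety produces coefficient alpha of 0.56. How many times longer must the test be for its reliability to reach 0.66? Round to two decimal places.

Rearranging the Spearman-Brown formula for n,
n = r*(1 − r) / [ r (1 − r*) ]
n = 0.66 × (1 − 0.56) / [ 0.56 × (1 − 0.66) ]
  = 0.2904 / 0.1904 = 1.5252

1.53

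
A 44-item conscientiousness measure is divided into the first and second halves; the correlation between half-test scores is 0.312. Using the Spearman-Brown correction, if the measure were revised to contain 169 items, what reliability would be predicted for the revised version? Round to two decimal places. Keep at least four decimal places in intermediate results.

0.78

Spearman-Brown correction (n = 2): r_full = 2·0.312/(1 + 0.312) = 0.4756
Length factor from 44 to 169 items: n = 169/44 = 3.8409
r_new = n·r_full / (1 + (n − 1)·r_full) = 1.8267 / 2.3511 ≈ 0.7770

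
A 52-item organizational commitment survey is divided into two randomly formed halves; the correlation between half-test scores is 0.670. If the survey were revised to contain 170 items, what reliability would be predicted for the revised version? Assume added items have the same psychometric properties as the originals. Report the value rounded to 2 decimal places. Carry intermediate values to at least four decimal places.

Spearman-Brown correction (n = 2): r_full = 2·0.670/(1 + 0.670) = 0.8024
Length factor from 52 to 170 items: n = 170/52 = 3.2692
r_new = n·r_full / (1 + (n − 1)·r_full) = 2.6232 / 2.8208 ≈ 0.9299

0.93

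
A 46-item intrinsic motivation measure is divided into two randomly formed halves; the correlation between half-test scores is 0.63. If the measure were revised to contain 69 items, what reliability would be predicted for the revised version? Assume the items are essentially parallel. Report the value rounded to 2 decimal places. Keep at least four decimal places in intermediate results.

0.84

Spearman-Brown correction (n = 2): r_full = 2·0.63/(1 + 0.63) = 0.7730
Then adjust to 69 items: n = 69/46 = 1.5000
r_new = n·r_full / (1 + (n − 1)·r_full) = 1.1595 / 1.3865 ≈ 0.8363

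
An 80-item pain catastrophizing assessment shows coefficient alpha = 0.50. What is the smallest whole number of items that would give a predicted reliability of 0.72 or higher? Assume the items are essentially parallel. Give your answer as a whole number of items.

206

Invert Spearman-Brown to solve for n:
n = r_target (1 − r_old) / [ r_old (1 − r_target) ]
n = 0.72(1 − 0.50) / [0.50(1 − 0.72)]
  = 0.3600 / 0.1400 = 2.5714
So the test needs 2.5714 × 80 ≈ 205.71 items; rounding up, 206.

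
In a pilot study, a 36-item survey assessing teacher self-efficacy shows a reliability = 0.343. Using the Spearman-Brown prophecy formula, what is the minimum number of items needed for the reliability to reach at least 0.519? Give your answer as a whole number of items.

Spearman-Brown solved for the length factor n:
n = r_target (1 − r_old) / [ r_old (1 − r_target) ]
n = 0.519(1 − 0.343) / [0.343(1 − 0.519)]
n = 0.340983 / 0.164983 ≈ 2.0668
So the test needs 2.0668 × 36 ≈ 74.40 items; rounding up, 75.

75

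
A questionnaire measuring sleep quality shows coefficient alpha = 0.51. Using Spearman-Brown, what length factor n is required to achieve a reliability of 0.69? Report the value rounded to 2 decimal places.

Spearman-Brown solved for the length factor n:
n = r_target (1 − r_old) / [ r_old (1 − r_target) ]
n = [0.69 × 0.49] / [0.51 × 0.31]
  = 0.3381 / 0.1581 = 2.1385

2.14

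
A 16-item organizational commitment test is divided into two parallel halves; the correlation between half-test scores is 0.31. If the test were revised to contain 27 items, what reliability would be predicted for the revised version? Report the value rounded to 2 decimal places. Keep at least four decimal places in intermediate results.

0.60

First correct the split-half correlation to full-test reliability: r_full = 2 × 0.31 / (1 + 0.31) ≈ 0.4733
Then adjust to 27 items: n = 27/16 = 1.6875
r_new = n·r_full / (1 + (n − 1)·r_full) = 0.7987 / 1.3254 ≈ 0.6026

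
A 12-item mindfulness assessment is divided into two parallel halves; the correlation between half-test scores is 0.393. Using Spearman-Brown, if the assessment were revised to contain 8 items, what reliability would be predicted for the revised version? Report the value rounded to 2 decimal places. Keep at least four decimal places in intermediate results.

Spearman-Brown correction (n = 2): r_full = 2·0.393/(1 + 0.393) = 0.5642
Then adjust to 8 items: n = 8/12 = 0.6667
r_new = n·r_full / (1 + (n − 1)·r_full) = 0.3762 / 0.8120 ≈ 0.4633

0.46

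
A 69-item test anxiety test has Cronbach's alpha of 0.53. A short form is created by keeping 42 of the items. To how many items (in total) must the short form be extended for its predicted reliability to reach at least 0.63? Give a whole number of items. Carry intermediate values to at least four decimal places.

Short-form reliability: n = 42/69 = 0.6087; r_42 = n·r/(1+(n−1)r) ≈ 0.4070
Length factor from the short form to reach 0.63: n' = 0.63(1 − 0.4070) / [0.4070(1 − 0.63)] ≈ 2.4808
Items = 2.4808 × 42 ≈ 104.19 → 105

105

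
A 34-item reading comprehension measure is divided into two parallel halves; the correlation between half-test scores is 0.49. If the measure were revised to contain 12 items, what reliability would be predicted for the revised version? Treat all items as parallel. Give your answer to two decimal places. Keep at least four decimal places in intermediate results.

Full-test reliability from the split-half r: r_full = 2(0.49)/(1 + 0.49) = 0.6577
Then adjust to 12 items: n = 12/34 = 0.3529
r_new = n·r_full / (1 + (n − 1)·r_full) = 0.2321 / 0.5744 ≈ 0.4041

0.40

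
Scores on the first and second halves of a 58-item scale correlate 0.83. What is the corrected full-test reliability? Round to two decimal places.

r_full = 2r_hh / (1 + r_hh) = 2 × 0.83 / (1 + 0.83)
r_full = 1.6600 / 1.8300 ≈ 0.9071

0.91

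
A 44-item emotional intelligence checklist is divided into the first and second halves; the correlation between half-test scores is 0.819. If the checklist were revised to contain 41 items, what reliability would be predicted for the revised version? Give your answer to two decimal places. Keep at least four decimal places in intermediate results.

0.89

Full-test reliability from the split-half r: r_full = 2(0.819)/(1 + 0.819) = 0.9005
Then adjust to 41 items: n = 41/44 = 0.9318
r_new = n·r_full / (1 + (n − 1)·r_full) = 0.8391 / 0.9386 ≈ 0.8940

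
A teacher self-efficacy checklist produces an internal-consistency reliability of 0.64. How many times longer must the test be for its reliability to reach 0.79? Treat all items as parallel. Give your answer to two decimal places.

2.12

n = 0.79(1 − 0.64) / [0.64(1 − 0.79)]
  = 0.2844 / 0.1344 = 2.1161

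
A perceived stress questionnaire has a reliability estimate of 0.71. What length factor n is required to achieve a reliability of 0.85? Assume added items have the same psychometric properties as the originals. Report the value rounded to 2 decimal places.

n = 0.85(1 − 0.71) / [0.71(1 − 0.85)]
  = 0.2465 / 0.1065 = 2.3146

2.31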